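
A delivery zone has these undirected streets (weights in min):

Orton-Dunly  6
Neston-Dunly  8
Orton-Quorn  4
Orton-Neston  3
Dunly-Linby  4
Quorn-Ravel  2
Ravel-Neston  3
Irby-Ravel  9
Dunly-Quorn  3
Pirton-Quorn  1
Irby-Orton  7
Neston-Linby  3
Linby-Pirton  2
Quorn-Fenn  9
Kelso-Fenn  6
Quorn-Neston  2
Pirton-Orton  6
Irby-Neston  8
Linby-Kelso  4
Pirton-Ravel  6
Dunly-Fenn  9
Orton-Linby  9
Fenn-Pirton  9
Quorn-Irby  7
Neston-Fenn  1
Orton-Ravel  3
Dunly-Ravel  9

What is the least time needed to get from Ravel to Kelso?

Compare a few routes:
Ravel–Neston–Fenn–Kelso: 3+1+6 = 10
Ravel–Neston–Linby–Kelso: 3+3+4 = 10
Ravel–Quorn–Pirton–Linby–Kelso: 2+1+2+4 = 9
Cheapest is Ravel–Quorn–Pirton–Linby–Kelso at 9 min.

9 min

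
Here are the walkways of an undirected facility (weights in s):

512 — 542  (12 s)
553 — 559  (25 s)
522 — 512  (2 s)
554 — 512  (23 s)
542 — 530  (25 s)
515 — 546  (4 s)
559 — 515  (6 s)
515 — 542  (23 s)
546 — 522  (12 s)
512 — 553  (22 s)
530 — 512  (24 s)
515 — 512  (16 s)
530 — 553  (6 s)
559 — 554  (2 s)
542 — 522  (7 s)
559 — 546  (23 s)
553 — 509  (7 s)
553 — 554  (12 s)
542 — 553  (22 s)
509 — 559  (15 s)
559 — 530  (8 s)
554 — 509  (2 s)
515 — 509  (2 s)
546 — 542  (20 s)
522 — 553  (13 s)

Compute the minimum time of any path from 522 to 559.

Settle nodes by increasing distance from 522:
522: 0
512: 2  (via 522)
542: 7  (via 522)
546: 12  (via 522)
553: 13  (via 522)
515: 16  (via 546)
509: 18  (via 515)
530: 19  (via 553)
554: 20  (via 509)
559: 22  (via 515)
Shortest route: 522 → 546 → 515 → 559 = 22 s.

22 s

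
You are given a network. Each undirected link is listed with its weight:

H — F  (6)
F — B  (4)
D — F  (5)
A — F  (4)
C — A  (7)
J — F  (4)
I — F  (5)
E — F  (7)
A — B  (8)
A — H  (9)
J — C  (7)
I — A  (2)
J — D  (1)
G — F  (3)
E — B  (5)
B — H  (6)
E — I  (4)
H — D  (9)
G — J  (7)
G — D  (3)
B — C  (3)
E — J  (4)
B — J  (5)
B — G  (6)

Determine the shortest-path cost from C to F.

7

Compare a few routes:
C → J → F: 7+4 = 11
C → B → F: 3+4 = 7
C → A → F: 7+4 = 11
The minimum is 7 via C → B → F.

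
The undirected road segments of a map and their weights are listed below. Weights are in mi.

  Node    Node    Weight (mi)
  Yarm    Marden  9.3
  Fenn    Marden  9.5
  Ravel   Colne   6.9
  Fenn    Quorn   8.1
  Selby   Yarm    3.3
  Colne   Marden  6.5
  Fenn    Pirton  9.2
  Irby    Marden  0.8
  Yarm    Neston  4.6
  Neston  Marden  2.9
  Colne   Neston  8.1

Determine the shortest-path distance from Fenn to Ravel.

Candidate routes:
Fenn → Marden → Yarm → Neston → Colne → Ravel: 9.5+9.3+4.6+8.1+6.9 = 38.4
Fenn → Marden → Colne → Ravel: 9.5+6.5+6.9 = 22.9
Fenn → Marden → Neston → Colne → Ravel: 9.5+2.9+8.1+6.9 = 27.4
The minimum is 22.9 mi via Fenn → Marden → Colne → Ravel.

22.9 mi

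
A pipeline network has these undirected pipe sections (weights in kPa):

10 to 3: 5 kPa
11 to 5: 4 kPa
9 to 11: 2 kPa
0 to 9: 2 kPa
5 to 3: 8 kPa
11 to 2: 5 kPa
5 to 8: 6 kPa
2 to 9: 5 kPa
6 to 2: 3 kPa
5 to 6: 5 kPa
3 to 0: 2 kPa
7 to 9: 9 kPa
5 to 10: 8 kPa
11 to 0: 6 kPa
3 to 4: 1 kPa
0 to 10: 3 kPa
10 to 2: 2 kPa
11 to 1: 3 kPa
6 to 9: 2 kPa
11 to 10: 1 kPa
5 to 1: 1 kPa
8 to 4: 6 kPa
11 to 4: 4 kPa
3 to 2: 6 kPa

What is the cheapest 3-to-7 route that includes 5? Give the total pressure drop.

23 kPa

Best 3 to 5: 3 → 5 costing 8
Best 5 to 7: 5 → 11 → 9 → 7 costing 15
Total via 5: 8 + 15 = 23 kPa.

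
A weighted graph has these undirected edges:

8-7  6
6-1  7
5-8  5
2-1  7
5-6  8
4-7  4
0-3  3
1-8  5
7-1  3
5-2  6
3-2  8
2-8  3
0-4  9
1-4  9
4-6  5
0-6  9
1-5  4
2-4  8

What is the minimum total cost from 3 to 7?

16

Candidate routes:
3 → 0 → 4 → 7: 3+9+4 = 16
3 → 2 → 8 → 7: 8+3+6 = 17
The minimum is 16 via 3 → 0 → 4 → 7.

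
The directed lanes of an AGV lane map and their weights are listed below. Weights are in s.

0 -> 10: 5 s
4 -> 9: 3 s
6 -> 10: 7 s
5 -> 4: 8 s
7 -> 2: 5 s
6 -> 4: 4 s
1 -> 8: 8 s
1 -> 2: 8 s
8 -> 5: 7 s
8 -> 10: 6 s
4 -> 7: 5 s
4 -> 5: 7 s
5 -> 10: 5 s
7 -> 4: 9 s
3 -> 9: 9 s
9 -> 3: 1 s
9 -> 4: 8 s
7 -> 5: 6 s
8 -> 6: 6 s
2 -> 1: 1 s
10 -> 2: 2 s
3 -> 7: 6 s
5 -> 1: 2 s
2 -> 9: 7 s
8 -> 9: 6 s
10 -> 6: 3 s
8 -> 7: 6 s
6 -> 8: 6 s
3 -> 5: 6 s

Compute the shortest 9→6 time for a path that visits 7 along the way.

21 s

Shortest 9→7: 9 → 3 → 7 = 7
Shortest 7→6: 7 → 5 → 10 → 6 = 14
Total via 7: 7 + 14 = 21 s.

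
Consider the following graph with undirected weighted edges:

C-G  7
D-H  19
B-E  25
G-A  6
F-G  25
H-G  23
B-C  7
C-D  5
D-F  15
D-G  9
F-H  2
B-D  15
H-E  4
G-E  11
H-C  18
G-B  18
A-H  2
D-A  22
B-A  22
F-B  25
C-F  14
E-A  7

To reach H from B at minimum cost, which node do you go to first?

C

Compare a few routes:
B - C - G - A - H: 7+7+6+2 = 22
B - A - H: 22+2 = 24
B - C - F - H: 7+14+2 = 23
The minimum is 22 via B - C - G - A - H.
So from B the first move is to C.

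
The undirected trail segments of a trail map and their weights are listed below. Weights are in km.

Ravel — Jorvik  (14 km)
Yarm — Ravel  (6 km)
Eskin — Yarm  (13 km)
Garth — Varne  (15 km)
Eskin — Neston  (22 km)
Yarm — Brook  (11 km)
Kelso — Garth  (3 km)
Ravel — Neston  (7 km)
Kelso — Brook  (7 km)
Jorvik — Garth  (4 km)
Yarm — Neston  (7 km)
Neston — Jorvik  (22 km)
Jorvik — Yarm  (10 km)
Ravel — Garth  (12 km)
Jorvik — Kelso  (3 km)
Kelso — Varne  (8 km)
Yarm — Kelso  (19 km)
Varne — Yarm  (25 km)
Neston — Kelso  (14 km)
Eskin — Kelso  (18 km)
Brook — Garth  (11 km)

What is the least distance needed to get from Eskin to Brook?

Compare a few routes:
Eskin–Kelso–Brook: 18+7 = 25
Eskin–Yarm–Jorvik–Kelso–Brook: 13+10+3+7 = 33
Eskin–Kelso–Garth–Brook: 18+3+11 = 32
Eskin–Yarm–Brook: 13+11 = 24
The minimum is 24 km via Eskin–Yarm–Brook.

24 km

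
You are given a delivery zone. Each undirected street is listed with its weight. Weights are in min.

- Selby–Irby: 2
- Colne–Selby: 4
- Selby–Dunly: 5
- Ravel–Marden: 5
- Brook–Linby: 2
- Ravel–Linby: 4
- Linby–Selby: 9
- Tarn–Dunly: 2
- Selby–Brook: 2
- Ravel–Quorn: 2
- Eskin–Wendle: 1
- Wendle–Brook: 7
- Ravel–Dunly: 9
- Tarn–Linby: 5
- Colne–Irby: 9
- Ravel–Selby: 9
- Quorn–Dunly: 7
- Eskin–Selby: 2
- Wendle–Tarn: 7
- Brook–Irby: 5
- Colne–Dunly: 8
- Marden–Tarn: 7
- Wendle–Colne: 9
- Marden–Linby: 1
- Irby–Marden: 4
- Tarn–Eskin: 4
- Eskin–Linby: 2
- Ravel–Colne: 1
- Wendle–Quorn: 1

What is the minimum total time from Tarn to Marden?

6 min

Running Dijkstra from Tarn:
Tarn: 0
Dunly: 2  (via Tarn)
Eskin: 4  (via Tarn)
Wendle: 5  (via Eskin)
Linby: 5  (via Tarn)
Quorn: 6  (via Wendle)
Selby: 6  (via Eskin)
Marden: 6  (via Linby)
Shortest route: Tarn → Linby → Marden = 6 min.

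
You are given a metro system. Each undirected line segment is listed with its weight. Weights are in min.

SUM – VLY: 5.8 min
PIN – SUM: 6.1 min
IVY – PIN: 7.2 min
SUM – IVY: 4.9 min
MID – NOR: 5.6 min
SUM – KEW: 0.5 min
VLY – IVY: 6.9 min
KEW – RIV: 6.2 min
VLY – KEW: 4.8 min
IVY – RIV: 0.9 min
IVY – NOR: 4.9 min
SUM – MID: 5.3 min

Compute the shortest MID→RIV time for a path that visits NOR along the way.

11.4 min

Shortest MID→NOR: MID → NOR = 5.6
Shortest NOR→RIV: NOR → IVY → RIV = 5.8
Total via NOR: 5.6 + 5.8 = 11.4 min.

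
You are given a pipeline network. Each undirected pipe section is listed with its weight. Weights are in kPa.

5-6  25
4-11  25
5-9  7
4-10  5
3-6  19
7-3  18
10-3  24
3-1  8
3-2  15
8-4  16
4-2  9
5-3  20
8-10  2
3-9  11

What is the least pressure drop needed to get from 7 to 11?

67 kPa

Enumerating some paths:
7 → 3 → 10 → 4 → 11: 18+24+5+25 = 72
7 → 3 → 2 → 4 → 11: 18+15+9+25 = 67
The minimum is 67 kPa via 7 → 3 → 2 → 4 → 11.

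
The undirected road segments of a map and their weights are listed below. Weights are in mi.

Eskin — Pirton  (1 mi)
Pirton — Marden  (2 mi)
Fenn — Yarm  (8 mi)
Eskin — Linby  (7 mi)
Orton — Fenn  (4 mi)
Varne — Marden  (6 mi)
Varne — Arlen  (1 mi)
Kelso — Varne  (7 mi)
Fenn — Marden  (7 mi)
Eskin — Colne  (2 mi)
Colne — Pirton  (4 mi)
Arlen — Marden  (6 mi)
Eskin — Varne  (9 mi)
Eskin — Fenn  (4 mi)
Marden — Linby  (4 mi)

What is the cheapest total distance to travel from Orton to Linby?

Settle nodes by increasing distance from Orton:
Orton: 0
Fenn: 4  (via Orton)
Eskin: 8  (via Fenn)
Pirton: 9  (via Eskin)
Colne: 10  (via Eskin)
Marden: 11  (via Fenn)
Yarm: 12  (via Fenn)
Linby: 15  (via Eskin)
Shortest route: Orton → Fenn → Eskin → Linby = 15 mi.

15 mi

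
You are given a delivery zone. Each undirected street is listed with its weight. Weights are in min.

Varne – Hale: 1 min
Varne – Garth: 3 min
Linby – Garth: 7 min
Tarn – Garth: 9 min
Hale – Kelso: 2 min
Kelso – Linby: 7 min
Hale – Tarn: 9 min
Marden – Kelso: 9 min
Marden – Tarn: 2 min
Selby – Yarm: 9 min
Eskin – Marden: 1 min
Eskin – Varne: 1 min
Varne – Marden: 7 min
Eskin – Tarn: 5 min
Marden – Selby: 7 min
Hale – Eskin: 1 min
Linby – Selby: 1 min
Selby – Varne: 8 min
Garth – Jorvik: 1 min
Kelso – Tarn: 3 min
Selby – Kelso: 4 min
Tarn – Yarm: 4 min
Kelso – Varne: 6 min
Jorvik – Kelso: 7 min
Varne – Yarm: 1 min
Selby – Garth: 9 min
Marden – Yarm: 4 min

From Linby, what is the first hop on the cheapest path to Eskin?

Selby

Compare a few routes:
Linby - Selby - Marden - Eskin: 1+7+1 = 9
Linby - Selby - Kelso - Hale - Varne - Eskin: 1+4+2+1+1 = 9
Linby - Selby - Kelso - Hale - Eskin: 1+4+2+1 = 8
Cheapest is Linby - Selby - Kelso - Hale - Eskin at 8 min.
So from Linby the first move is to Selby.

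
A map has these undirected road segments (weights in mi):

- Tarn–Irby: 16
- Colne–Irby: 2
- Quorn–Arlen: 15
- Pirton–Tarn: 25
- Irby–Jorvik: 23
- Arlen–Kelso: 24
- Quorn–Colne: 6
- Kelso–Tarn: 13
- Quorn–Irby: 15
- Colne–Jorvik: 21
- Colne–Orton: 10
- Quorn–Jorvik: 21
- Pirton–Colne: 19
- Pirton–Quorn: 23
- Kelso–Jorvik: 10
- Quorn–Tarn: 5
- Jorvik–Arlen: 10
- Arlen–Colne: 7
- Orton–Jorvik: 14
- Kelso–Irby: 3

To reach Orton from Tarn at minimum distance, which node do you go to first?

Candidate routes:
Tarn → Kelso → Irby → Colne → Orton: 13+3+2+10 = 28
Tarn → Quorn → Colne → Orton: 5+6+10 = 21
Tarn → Quorn → Irby → Colne → Orton: 5+15+2+10 = 32
Tarn → Irby → Colne → Orton: 16+2+10 = 28
Cheapest is Tarn → Quorn → Colne → Orton at 21 mi.
So from Tarn the first move is to Quorn.

Quorn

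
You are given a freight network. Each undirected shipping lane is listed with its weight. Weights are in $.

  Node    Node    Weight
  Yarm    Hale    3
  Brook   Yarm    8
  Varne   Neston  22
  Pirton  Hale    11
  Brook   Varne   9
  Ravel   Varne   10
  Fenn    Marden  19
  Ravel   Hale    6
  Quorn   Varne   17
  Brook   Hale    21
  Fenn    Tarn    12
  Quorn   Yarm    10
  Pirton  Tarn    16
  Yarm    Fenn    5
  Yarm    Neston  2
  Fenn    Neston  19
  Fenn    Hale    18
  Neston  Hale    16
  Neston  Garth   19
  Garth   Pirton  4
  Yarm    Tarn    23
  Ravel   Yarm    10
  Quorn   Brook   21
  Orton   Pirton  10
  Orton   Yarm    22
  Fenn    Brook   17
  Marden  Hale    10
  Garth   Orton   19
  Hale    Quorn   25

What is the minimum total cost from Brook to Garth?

Shortest distances from Brook:
Brook: 0
Yarm: 8  (via Brook)
Varne: 9  (via Brook)
Neston: 10  (via Yarm)
Hale: 11  (via Yarm)
Fenn: 13  (via Yarm)
Ravel: 17  (via Hale)
Quorn: 18  (via Yarm)
Marden: 21  (via Hale)
Pirton: 22  (via Hale)
Tarn: 25  (via Fenn)
Garth: 26  (via Pirton)
Shortest route: Brook → Yarm → Hale → Pirton → Garth = $26.

$26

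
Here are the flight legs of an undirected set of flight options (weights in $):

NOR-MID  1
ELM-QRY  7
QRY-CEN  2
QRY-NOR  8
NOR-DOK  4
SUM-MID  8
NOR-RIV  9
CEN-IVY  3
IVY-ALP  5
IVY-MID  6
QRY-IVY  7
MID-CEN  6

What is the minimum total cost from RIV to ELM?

$24

Settle nodes by increasing distance from RIV:
RIV: 0
NOR: 9  (via RIV)
MID: 10  (via NOR)
DOK: 13  (via NOR)
IVY: 16  (via MID)
CEN: 16  (via MID)
QRY: 17  (via NOR)
SUM: 18  (via MID)
ALP: 21  (via IVY)
ELM: 24  (via QRY)
Shortest route: RIV → NOR → QRY → ELM = $24.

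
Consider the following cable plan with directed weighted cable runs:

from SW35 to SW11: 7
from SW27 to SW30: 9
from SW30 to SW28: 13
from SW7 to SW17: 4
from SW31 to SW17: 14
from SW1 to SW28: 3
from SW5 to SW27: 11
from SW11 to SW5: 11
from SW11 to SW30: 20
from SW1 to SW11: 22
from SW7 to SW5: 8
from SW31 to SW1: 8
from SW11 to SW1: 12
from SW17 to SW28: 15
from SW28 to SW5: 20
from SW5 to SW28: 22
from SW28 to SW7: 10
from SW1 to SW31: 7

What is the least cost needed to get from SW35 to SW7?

32

Settle nodes by increasing distance from SW35:
SW35: 0
SW11: 7  (via SW35)
SW5: 18  (via SW11)
SW1: 19  (via SW11)
SW28: 22  (via SW1)
SW31: 26  (via SW1)
SW30: 27  (via SW11)
SW27: 29  (via SW5)
SW7: 32  (via SW28)
Shortest route: SW35–SW11–SW1–SW28–SW7 = 32.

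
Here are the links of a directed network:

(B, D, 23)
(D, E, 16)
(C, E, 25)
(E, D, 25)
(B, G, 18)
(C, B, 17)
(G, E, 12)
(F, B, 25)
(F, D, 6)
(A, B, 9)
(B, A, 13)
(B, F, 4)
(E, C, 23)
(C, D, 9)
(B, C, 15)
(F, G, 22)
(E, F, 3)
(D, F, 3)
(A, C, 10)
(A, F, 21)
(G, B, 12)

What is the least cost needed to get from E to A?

41

Enumerating some paths:
E → F → G → B → A: 3+22+12+13 = 50
E → D → F → B → A: 25+3+25+13 = 66
E → F → B → A: 3+25+13 = 41
E → C → B → A: 23+17+13 = 53
Cheapest is E → F → B → A at 41.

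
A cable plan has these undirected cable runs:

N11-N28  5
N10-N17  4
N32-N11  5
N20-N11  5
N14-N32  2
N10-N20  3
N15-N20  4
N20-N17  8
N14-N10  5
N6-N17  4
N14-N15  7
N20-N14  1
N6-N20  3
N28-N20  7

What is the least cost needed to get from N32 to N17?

Running Dijkstra from N32:
N32: 0
N14: 2  (via N32)
N20: 3  (via N14)
N11: 5  (via N32)
N10: 6  (via N20)
N6: 6  (via N20)
N15: 7  (via N20)
N28: 10  (via N20)
N17: 10  (via N10)
Shortest route: N32 → N14 → N20 → N10 → N17 = 10.

10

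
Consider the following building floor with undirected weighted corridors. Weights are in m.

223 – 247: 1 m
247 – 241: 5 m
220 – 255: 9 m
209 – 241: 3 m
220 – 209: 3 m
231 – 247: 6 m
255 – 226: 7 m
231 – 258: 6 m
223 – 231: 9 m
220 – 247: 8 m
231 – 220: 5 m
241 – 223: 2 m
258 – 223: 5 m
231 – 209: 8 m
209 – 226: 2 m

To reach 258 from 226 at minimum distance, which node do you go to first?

Enumerating some paths:
226 - 209 - 241 - 223 - 258: 2+3+2+5 = 12
226 - 209 - 220 - 231 - 258: 2+3+5+6 = 16
226 - 209 - 241 - 247 - 223 - 258: 2+3+5+1+5 = 16
226 - 209 - 231 - 258: 2+8+6 = 16
The minimum is 12 m via 226 - 209 - 241 - 223 - 258.
So from 226 the first move is to 209.

209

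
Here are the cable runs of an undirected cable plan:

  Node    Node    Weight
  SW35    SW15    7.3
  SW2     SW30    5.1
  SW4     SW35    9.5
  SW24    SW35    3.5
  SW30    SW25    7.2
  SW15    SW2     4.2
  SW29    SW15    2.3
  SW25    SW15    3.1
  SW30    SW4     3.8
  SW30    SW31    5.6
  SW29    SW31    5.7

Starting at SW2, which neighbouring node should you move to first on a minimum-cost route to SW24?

SW15

Candidate routes:
SW2–SW30–SW4–SW35–SW24: 5.1+3.8+9.5+3.5 = 21.9
SW2–SW15–SW35–SW24: 4.2+7.3+3.5 = 15
Cheapest is SW2–SW15–SW35–SW24 at 15.
So from SW2 the first move is to SW15.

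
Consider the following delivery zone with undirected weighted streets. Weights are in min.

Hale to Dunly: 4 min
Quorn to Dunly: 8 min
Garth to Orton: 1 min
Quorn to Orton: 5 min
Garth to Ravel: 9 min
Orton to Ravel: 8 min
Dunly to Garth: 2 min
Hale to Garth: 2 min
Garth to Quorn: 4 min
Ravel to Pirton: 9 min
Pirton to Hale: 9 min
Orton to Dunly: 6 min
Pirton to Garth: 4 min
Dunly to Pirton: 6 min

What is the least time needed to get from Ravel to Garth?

9 min

Settle nodes by increasing distance from Ravel:
Ravel: 0
Orton: 8  (via Ravel)
Garth: 9  (via Ravel)
Shortest route: Ravel–Garth = 9 min.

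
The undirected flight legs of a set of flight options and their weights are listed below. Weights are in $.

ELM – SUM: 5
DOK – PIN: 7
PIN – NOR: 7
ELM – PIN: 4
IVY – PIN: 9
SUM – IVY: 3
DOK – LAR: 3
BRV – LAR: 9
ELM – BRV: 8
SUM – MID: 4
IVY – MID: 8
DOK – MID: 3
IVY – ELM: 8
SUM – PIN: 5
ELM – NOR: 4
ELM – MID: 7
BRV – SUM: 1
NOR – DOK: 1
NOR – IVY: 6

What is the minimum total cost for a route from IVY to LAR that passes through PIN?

Shortest IVY→PIN: IVY → SUM → PIN = 8
Best PIN to LAR: PIN → DOK → LAR costing 10
Total via PIN: 8 + 10 = $18.

$18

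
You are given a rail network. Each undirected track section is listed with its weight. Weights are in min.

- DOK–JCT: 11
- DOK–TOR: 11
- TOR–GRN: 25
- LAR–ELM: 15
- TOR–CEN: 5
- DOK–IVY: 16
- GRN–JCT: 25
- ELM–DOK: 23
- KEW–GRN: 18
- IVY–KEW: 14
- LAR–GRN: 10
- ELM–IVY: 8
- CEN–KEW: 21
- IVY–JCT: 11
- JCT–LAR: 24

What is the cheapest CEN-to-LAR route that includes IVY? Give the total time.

Shortest CEN→IVY: CEN → TOR → DOK → IVY = 32
Best IVY to LAR: IVY → ELM → LAR costing 23
Total via IVY: 32 + 23 = 55 min.

55 min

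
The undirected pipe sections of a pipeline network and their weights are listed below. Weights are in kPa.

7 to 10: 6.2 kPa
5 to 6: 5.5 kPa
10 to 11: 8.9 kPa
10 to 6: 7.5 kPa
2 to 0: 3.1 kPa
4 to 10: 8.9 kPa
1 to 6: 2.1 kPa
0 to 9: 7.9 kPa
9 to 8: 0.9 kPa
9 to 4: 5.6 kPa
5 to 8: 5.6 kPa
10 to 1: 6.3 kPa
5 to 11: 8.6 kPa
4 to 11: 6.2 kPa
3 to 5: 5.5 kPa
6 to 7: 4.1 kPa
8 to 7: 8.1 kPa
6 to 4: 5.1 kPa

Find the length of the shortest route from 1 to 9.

12.8 kPa

Candidate routes:
1 → 6 → 5 → 8 → 9: 2.1+5.5+5.6+0.9 = 14.1
1 → 6 → 7 → 8 → 9: 2.1+4.1+8.1+0.9 = 15.2
1 → 6 → 4 → 9: 2.1+5.1+5.6 = 12.8
The minimum is 12.8 kPa via 1 → 6 → 4 → 9.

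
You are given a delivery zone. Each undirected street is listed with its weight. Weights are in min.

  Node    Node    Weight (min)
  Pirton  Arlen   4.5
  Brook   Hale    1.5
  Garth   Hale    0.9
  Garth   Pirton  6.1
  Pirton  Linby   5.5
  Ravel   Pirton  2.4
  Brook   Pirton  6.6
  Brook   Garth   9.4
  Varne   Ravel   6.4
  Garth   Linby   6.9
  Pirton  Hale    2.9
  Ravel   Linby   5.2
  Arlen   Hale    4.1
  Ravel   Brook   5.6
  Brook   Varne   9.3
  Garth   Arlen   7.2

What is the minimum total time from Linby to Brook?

Enumerating some paths:
Linby → Garth → Hale → Brook: 6.9+0.9+1.5 = 9.3
Linby → Pirton → Hale → Brook: 5.5+2.9+1.5 = 9.9
The minimum is 9.3 min via Linby → Garth → Hale → Brook.

9.3 min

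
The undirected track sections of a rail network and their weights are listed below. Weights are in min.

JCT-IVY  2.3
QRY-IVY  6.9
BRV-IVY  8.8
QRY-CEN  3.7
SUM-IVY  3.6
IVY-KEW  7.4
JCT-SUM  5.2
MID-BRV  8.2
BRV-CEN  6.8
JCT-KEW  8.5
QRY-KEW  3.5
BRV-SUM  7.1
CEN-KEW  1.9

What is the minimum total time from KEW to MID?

16.9 min

Candidate routes:
KEW - QRY - CEN - BRV - MID: 3.5+3.7+6.8+8.2 = 22.2
KEW - CEN - BRV - MID: 1.9+6.8+8.2 = 16.9
The minimum is 16.9 min via KEW - CEN - BRV - MID.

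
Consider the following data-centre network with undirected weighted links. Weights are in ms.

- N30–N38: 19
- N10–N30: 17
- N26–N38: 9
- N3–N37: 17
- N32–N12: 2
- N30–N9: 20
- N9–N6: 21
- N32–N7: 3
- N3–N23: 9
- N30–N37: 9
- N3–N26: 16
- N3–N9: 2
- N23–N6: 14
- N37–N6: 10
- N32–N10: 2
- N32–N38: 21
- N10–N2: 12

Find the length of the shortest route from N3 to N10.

Running Dijkstra from N3:
N3: 0
N9: 2  (via N3)
N23: 9  (via N3)
N26: 16  (via N3)
N37: 17  (via N3)
N30: 22  (via N9)
N6: 23  (via N9)
N38: 25  (via N26)
N10: 39  (via N30)
Shortest route: N3 → N9 → N30 → N10 = 39 ms.

39 ms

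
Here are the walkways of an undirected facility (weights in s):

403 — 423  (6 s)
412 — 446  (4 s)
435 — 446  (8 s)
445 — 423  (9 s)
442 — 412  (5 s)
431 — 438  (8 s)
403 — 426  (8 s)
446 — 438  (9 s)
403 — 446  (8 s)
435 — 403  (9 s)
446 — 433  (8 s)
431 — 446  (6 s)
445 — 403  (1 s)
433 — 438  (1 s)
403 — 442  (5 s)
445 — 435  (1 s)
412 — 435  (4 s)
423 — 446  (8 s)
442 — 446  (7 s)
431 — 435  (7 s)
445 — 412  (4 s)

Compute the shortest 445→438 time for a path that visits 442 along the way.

Best 445 to 442: 445–403–442 costing 6
Best 442 to 438: 442–446–438 costing 16
Total via 442: 6 + 16 = 22 s.

22 s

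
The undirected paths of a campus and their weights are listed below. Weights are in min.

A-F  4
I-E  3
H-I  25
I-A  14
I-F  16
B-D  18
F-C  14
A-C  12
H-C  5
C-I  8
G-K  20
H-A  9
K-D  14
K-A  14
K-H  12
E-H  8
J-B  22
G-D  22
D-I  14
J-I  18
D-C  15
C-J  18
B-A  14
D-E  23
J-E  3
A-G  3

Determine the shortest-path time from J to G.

Compare a few routes:
J–E–I–F–A–G: 3+3+16+4+3 = 29
J–E–I–C–A–G: 3+3+8+12+3 = 29
J–E–I–A–G: 3+3+14+3 = 23
Cheapest is J–E–I–A–G at 23 min.

23 min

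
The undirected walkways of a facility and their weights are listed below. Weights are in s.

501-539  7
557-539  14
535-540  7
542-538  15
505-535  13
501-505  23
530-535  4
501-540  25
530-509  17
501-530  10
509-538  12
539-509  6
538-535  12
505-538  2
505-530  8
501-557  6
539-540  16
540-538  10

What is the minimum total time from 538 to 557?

Settle nodes by increasing distance from 538:
538: 0
505: 2  (via 538)
540: 10  (via 538)
530: 10  (via 505)
509: 12  (via 538)
535: 12  (via 538)
542: 15  (via 538)
539: 18  (via 509)
501: 20  (via 530)
557: 26  (via 501)
Shortest route: 538 → 505 → 530 → 501 → 557 = 26 s.

26 s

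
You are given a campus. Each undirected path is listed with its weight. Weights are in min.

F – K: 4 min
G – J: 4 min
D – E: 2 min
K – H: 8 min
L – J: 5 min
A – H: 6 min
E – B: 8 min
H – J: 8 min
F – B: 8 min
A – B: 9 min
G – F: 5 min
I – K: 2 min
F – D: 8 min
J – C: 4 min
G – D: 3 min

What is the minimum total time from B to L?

Compare a few routes:
B - A - H - J - L: 9+6+8+5 = 28
B - F - G - J - L: 8+5+4+5 = 22
Cheapest is B - F - G - J - L at 22 min.

22 min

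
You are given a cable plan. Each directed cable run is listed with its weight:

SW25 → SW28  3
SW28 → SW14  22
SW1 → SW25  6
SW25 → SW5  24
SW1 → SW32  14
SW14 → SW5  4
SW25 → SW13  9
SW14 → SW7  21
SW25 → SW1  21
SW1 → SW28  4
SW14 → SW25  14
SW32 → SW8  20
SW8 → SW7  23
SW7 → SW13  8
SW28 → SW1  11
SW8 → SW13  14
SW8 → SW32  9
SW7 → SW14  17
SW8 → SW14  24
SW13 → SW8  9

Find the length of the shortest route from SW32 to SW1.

Settle nodes by increasing distance from SW32:
SW32: 0
SW8: 20  (via SW32)
SW13: 34  (via SW8)
SW7: 43  (via SW8)
SW14: 44  (via SW8)
SW5: 48  (via SW14)
SW25: 58  (via SW14)
SW28: 61  (via SW25)
SW1: 72  (via SW28)
Shortest route: SW32–SW8–SW14–SW25–SW28–SW1 = 72.

72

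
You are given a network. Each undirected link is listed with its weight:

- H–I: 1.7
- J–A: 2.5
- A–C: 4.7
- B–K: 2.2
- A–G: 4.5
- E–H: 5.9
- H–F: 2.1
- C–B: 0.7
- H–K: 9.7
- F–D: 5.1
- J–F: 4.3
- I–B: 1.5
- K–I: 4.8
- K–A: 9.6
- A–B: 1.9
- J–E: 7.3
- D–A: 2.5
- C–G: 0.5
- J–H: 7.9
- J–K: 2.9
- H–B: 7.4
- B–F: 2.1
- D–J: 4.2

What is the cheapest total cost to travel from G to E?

Settle nodes by increasing distance from G:
G: 0
C: 0.5  (via G)
B: 1.2  (via C)
I: 2.7  (via B)
A: 3.1  (via B)
F: 3.3  (via B)
K: 3.4  (via B)
H: 4.4  (via I)
D: 5.6  (via A)
J: 5.6  (via A)
E: 10.3  (via H)
Shortest route: G → C → B → I → H → E = 10.3.

10.3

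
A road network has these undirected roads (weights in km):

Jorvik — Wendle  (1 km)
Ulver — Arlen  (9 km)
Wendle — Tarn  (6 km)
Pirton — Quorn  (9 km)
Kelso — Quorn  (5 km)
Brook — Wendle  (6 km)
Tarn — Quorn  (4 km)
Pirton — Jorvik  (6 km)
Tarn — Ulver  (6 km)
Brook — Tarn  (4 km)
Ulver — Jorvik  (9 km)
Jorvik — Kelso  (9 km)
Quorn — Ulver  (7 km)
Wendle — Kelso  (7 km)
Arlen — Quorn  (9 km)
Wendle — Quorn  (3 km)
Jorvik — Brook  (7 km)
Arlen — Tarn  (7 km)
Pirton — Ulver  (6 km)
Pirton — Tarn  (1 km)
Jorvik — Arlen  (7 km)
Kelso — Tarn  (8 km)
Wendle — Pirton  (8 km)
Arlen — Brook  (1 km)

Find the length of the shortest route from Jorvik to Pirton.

6 km

Settle nodes by increasing distance from Jorvik:
Jorvik: 0
Wendle: 1  (via Jorvik)
Quorn: 4  (via Wendle)
Pirton: 6  (via Jorvik)
Shortest route: Jorvik → Pirton = 6 km.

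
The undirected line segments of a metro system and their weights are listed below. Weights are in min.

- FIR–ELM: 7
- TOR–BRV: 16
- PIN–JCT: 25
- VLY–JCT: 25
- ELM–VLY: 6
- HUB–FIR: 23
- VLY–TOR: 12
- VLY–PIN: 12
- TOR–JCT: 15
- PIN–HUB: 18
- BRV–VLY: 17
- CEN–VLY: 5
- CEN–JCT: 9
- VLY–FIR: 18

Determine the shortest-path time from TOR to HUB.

Candidate routes:
TOR → VLY → ELM → FIR → HUB: 12+6+7+23 = 48
TOR → VLY → PIN → HUB: 12+12+18 = 42
TOR → VLY → FIR → HUB: 12+18+23 = 53
TOR → JCT → PIN → HUB: 15+25+18 = 58
The minimum is 42 min via TOR → VLY → PIN → HUB.

42 min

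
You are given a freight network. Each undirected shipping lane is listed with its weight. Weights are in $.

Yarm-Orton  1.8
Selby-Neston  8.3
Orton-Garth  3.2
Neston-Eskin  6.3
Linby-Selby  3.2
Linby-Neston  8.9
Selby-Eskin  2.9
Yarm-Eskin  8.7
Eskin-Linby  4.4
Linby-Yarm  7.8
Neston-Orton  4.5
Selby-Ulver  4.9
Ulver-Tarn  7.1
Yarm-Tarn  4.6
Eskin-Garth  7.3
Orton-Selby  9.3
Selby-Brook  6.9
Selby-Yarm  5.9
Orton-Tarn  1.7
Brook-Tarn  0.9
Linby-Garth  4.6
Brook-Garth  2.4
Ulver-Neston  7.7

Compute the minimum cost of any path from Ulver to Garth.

Running Dijkstra from Ulver:
Ulver: 0
Selby: 4.9  (via Ulver)
Tarn: 7.1  (via Ulver)
Neston: 7.7  (via Ulver)
Eskin: 7.8  (via Selby)
Brook: 8  (via Tarn)
Linby: 8.1  (via Selby)
Orton: 8.8  (via Tarn)
Garth: 10.4  (via Brook)
Shortest route: Ulver–Tarn–Brook–Garth = $10.4.

$10.4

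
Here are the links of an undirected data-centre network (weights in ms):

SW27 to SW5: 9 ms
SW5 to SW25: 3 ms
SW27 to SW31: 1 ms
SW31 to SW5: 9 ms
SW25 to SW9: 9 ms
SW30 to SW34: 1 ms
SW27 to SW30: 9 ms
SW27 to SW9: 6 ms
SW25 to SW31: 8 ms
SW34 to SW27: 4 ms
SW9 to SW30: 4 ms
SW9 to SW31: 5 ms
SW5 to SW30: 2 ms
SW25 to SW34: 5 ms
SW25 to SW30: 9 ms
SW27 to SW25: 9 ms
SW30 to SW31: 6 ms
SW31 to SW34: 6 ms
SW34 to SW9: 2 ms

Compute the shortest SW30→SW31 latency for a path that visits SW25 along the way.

Best SW30 to SW25: SW30–SW5–SW25 costing 5
Shortest SW25→SW31: SW25–SW31 = 8
Total via SW25: 5 + 8 = 13 ms.

13 ms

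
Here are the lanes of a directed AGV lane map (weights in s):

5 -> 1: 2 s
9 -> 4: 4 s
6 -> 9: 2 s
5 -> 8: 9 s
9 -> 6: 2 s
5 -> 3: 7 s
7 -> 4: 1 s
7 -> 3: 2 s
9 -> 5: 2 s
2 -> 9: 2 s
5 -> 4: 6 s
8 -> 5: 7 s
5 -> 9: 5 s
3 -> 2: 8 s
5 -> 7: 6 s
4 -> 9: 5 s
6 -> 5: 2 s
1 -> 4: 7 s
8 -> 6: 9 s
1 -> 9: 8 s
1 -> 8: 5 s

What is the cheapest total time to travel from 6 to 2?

17 s

Candidate routes:
6 → 9 → 5 → 3 → 2: 2+2+7+8 = 19
6 → 5 → 3 → 2: 2+7+8 = 17
6 → 5 → 7 → 3 → 2: 2+6+2+8 = 18
Cheapest is 6 → 5 → 3 → 2 at 17 s.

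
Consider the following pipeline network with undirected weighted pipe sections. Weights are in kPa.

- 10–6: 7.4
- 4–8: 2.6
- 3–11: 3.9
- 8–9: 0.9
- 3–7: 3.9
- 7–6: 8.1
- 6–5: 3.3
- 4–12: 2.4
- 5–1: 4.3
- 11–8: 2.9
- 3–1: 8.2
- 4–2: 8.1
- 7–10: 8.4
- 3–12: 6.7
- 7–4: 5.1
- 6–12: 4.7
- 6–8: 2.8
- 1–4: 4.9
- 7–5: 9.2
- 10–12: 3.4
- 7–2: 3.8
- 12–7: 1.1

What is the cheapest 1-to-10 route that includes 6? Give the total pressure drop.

15 kPa

Shortest 1→6: 1–5–6 = 7.6
Shortest 6→10: 6–10 = 7.4
Total via 6: 7.6 + 7.4 = 15 kPa.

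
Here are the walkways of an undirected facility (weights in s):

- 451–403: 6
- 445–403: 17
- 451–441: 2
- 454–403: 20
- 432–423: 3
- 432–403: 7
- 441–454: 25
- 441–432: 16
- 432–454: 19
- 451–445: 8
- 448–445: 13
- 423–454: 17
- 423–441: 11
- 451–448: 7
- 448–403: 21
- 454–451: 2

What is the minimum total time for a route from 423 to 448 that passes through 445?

Best 423 to 445: 423–441–451–445 costing 21
Best 445 to 448: 445–448 costing 13
Total via 445: 21 + 13 = 34 s.

34 s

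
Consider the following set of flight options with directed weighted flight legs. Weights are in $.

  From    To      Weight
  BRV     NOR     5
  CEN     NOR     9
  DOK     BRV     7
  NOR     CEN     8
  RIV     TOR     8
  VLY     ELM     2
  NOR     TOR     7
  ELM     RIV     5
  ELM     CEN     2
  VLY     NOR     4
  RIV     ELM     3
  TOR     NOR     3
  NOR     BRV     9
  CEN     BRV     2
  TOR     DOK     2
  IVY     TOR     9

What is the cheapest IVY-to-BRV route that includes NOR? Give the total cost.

Best IVY to NOR: IVY → TOR → NOR costing 12
Shortest NOR→BRV: NOR → BRV = 9
Total via NOR: 12 + 9 = $21.

$21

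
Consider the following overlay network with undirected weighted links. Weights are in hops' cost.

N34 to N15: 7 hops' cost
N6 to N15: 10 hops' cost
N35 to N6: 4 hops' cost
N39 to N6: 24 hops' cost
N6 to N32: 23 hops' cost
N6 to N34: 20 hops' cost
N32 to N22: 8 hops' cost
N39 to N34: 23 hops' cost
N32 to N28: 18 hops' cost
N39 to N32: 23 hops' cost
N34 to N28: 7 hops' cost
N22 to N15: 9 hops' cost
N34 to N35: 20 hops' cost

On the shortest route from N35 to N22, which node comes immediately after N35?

N6

Compare a few routes:
N35 → N6 → N32 → N22: 4+23+8 = 35
N35 → N34 → N15 → N22: 20+7+9 = 36
N35 → N6 → N34 → N15 → N22: 4+20+7+9 = 40
N35 → N6 → N15 → N22: 4+10+9 = 23
The minimum is 23 hops' cost via N35 → N6 → N15 → N22.
So from N35 the first move is to N6.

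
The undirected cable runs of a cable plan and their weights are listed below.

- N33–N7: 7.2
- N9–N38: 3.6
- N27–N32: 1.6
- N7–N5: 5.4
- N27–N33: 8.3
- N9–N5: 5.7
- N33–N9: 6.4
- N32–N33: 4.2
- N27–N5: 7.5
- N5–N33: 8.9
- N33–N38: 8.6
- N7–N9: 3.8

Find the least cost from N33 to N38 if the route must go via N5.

Shortest N33→N5: N33–N5 = 8.9
Shortest N5→N38: N5–N9–N38 = 9.3
Total via N5: 8.9 + 9.3 = 18.2.

18.2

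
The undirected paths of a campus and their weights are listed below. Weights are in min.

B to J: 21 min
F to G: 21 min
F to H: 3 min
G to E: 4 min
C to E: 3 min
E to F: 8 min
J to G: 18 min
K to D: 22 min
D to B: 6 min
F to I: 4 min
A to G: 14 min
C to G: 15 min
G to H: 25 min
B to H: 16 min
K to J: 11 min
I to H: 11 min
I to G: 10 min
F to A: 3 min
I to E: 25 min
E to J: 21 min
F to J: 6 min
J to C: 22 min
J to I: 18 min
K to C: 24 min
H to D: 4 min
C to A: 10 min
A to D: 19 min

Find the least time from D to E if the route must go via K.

Best D to K: D–K costing 22
Best K to E: K–J–F–E costing 25
Total via K: 22 + 25 = 47 min.

47 min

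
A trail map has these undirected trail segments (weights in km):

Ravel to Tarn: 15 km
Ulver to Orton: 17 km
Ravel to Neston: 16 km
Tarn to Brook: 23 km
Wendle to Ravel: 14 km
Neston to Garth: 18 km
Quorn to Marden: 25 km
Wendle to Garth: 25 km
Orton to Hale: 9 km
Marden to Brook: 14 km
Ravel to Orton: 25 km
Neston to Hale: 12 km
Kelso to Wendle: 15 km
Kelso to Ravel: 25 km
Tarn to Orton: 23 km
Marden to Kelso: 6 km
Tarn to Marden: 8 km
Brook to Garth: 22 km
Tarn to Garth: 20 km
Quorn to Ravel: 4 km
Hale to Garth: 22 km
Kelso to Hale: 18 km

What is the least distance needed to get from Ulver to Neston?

38 km

Settle nodes by increasing distance from Ulver:
Ulver: 0
Orton: 17  (via Ulver)
Hale: 26  (via Orton)
Neston: 38  (via Hale)
Shortest route: Ulver → Orton → Hale → Neston = 38 km.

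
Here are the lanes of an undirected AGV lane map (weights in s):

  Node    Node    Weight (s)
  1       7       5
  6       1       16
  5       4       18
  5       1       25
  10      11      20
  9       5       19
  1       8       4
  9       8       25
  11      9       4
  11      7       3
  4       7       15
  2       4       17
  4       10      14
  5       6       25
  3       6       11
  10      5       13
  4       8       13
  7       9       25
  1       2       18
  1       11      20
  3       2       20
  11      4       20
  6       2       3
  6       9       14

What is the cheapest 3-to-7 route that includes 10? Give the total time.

Shortest 3→10: 3 → 6 → 2 → 4 → 10 = 45
Shortest 10→7: 10 → 11 → 7 = 23
Total via 10: 45 + 23 = 68 s.

68 s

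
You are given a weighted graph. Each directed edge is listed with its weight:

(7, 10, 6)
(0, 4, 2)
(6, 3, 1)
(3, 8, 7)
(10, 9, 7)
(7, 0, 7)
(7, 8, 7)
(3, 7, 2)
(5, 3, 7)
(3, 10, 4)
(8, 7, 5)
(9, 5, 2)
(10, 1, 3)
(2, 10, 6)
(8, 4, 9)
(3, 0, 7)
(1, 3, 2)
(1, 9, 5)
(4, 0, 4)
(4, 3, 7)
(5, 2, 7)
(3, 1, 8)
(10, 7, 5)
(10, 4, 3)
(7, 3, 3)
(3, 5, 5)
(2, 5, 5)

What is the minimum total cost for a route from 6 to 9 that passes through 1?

Shortest 6→1: 6 → 3 → 10 → 1 = 8
Best 1 to 9: 1 → 9 costing 5
Total via 1: 8 + 5 = 13.

13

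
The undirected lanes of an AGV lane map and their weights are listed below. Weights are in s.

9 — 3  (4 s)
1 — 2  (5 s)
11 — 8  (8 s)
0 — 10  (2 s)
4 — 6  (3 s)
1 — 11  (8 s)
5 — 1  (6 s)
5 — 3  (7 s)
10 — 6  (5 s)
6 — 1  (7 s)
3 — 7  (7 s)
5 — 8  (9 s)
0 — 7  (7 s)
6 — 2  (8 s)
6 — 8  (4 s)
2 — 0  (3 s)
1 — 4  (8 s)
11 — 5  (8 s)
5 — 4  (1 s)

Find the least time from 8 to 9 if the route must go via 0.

29 s

Shortest 8→0: 8 → 6 → 10 → 0 = 11
Shortest 0→9: 0 → 7 → 3 → 9 = 18
Total via 0: 11 + 18 = 29 s.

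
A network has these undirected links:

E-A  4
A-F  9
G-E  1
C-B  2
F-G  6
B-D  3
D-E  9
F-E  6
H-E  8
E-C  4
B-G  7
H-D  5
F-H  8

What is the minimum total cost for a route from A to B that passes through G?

Shortest A→G: A → E → G = 5
Best G to B: G → B costing 7
Total via G: 5 + 7 = 12.

12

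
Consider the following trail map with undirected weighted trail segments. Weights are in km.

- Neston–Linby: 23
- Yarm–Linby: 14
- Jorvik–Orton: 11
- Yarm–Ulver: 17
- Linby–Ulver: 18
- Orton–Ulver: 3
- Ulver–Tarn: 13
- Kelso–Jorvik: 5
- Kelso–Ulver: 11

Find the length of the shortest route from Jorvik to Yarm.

31 km

Settle nodes by increasing distance from Jorvik:
Jorvik: 0
Kelso: 5  (via Jorvik)
Orton: 11  (via Jorvik)
Ulver: 14  (via Orton)
Tarn: 27  (via Ulver)
Yarm: 31  (via Ulver)
Shortest route: Jorvik–Orton–Ulver–Yarm = 31 km.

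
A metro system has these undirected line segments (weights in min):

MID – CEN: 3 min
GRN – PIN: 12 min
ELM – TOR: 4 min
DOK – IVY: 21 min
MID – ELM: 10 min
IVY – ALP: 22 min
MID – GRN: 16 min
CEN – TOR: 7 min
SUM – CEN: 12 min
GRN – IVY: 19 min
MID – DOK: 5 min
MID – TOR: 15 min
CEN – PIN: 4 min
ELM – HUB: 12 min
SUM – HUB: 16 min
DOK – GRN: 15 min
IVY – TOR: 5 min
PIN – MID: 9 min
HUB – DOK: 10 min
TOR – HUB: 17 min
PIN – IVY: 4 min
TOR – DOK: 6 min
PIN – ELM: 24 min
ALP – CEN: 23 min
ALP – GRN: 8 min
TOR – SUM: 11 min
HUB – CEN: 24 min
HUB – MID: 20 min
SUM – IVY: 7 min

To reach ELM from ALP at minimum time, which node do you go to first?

IVY

Enumerating some paths:
ALP → IVY → TOR → ELM: 22+5+4 = 31
ALP → GRN → PIN → IVY → TOR → ELM: 8+12+4+5+4 = 33
The minimum is 31 min via ALP → IVY → TOR → ELM.
So from ALP the first move is to IVY.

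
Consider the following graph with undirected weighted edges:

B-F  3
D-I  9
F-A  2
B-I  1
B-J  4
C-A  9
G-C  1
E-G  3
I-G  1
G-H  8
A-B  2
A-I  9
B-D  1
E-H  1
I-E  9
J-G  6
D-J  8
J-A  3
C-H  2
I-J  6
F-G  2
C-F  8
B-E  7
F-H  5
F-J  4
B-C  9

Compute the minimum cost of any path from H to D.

6

Shortest distances from H:
H: 0
E: 1  (via H)
C: 2  (via H)
G: 3  (via C)
I: 4  (via G)
B: 5  (via I)
F: 5  (via H)
D: 6  (via B)
Shortest route: H–C–G–I–B–D = 6.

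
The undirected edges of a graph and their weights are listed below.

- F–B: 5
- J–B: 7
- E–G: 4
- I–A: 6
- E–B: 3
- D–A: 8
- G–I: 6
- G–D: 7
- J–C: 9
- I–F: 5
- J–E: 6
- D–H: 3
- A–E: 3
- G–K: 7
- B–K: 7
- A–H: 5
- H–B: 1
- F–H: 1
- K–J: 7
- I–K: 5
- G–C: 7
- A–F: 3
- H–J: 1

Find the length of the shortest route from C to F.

Running Dijkstra from C:
C: 0
G: 7  (via C)
J: 9  (via C)
H: 10  (via J)
B: 11  (via H)
E: 11  (via G)
F: 11  (via H)
Shortest route: C → J → H → F = 11.

11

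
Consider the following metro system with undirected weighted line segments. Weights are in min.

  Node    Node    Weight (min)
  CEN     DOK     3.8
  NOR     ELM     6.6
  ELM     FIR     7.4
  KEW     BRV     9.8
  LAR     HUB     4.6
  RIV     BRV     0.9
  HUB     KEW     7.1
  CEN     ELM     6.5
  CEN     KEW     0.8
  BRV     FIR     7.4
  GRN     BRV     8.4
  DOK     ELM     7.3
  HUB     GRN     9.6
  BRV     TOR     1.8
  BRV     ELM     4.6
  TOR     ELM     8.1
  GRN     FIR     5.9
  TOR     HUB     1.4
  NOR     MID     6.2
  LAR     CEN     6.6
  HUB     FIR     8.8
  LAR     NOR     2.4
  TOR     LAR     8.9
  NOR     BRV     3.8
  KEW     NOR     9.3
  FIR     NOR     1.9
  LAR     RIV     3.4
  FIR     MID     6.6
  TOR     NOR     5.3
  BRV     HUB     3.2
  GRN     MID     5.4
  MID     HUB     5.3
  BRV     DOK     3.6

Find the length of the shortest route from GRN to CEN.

15.8 min

Enumerating some paths:
GRN–BRV–DOK–CEN: 8.4+3.6+3.8 = 15.8
GRN–FIR–NOR–LAR–CEN: 5.9+1.9+2.4+6.6 = 16.8
Cheapest is GRN–BRV–DOK–CEN at 15.8 min.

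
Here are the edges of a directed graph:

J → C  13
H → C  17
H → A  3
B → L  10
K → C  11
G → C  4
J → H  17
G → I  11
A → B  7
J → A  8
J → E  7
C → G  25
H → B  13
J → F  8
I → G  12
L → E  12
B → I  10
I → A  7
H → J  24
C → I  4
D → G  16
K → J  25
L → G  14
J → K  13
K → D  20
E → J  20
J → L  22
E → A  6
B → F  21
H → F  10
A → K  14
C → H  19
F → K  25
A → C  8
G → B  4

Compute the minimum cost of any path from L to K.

Settle nodes by increasing distance from L:
L: 0
E: 12  (via L)
G: 14  (via L)
A: 18  (via E)
B: 18  (via G)
C: 18  (via G)
I: 22  (via C)
J: 32  (via E)
K: 32  (via A)
Shortest route: L–E–A–K = 32.

32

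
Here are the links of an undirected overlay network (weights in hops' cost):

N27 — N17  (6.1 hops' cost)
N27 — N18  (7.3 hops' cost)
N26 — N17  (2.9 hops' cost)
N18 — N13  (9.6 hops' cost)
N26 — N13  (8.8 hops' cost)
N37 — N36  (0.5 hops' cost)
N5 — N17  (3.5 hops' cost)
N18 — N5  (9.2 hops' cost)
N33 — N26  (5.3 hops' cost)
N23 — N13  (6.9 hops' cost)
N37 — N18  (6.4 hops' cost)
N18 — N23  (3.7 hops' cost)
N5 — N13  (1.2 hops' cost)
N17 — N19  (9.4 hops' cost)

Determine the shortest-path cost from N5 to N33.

11.7 hops' cost

Shortest distances from N5:
N5: 0
N13: 1.2  (via N5)
N17: 3.5  (via N5)
N26: 6.4  (via N17)
N23: 8.1  (via N13)
N18: 9.2  (via N5)
N27: 9.6  (via N17)
N33: 11.7  (via N26)
Shortest route: N5 → N17 → N26 → N33 = 11.7 hops' cost.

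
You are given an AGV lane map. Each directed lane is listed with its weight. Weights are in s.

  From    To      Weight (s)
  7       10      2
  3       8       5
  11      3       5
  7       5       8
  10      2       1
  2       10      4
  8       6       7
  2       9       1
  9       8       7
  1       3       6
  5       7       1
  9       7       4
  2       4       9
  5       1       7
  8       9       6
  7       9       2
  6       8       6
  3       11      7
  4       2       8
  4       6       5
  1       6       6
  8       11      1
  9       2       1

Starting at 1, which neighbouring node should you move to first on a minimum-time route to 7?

3

Enumerating some paths:
1 → 6 → 8 → 9 → 7: 6+6+6+4 = 22
1 → 3 → 8 → 9 → 7: 6+5+6+4 = 21
Cheapest is 1 → 3 → 8 → 9 → 7 at 21 s.
So from 1 the first move is to 3.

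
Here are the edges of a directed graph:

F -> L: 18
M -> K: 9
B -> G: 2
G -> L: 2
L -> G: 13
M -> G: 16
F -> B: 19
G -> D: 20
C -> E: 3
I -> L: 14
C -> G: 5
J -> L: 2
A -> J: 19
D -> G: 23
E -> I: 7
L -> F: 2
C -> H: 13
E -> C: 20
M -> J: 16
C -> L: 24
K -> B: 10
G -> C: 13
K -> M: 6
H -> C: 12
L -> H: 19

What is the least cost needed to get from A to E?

Candidate routes:
A → J → L → G → C → E: 19+2+13+13+3 = 50
A → J → L → H → C → E: 19+2+19+12+3 = 55
The minimum is 50 via A → J → L → G → C → E.

50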